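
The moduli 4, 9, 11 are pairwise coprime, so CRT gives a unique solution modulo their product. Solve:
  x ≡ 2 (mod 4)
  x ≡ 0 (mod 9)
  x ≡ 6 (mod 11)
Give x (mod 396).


Moduli 4, 9, 11 are pairwise coprime; by CRT there is a unique solution modulo M = 4 · 9 · 11 = 396.
Solve pairwise, accumulating the modulus:
  Start with x ≡ 2 (mod 4).
  Combine with x ≡ 0 (mod 9): since gcd(4, 9) = 1, we get a unique residue mod 36.
    Write x = 2 + 4·t and substitute into x ≡ 0 (mod 9): 4·t ≡ 0 − 2 = -2 (mod 9).
    Reduce coefficients mod 9: 4·t ≡ 7 (mod 9).
    The inverse of 4 mod 9 is 7 (since 4·7 = 28 = 3·9 + 1), so t ≡ 7·7 = 49 ≡ 4 (mod 9).
    Then x = 2 + 4·4 = 18, valid modulo lcm(4, 9) = 36: x ≡ 18 (mod 36).
  Combine with x ≡ 6 (mod 11): since gcd(36, 11) = 1, we get a unique residue mod 396.
    Write x = 18 + 36·t and substitute into x ≡ 6 (mod 11): 36·t ≡ 6 − 18 = -12 (mod 11).
    Reduce coefficients mod 11: 3·t ≡ 10 (mod 11).
    The inverse of 3 mod 11 is 4 (since 3·4 = 12 = 1·11 + 1), so t ≡ 4·10 = 40 ≡ 7 (mod 11).
    Then x = 18 + 36·7 = 270, valid modulo lcm(36, 11) = 396: x ≡ 270 (mod 396).
Verify: 270 mod 4 = 2 ✓, 270 mod 9 = 0 ✓, 270 mod 11 = 6 ✓.

x ≡ 270 (mod 396).


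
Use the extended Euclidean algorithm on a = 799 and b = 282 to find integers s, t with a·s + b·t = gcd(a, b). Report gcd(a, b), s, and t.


Euclidean algorithm on (799, 282) — divide until remainder is 0:
  799 = 2 · 282 + 235
  282 = 1 · 235 + 47
  235 = 5 · 47 + 0
gcd(799, 282) = 47.
Track Bezout coefficients alongside the remainders: start with r₀ = 799 = a·1 + b·0 (s = 1, t = 0) and r₁ = 282 = a·0 + b·1 (s = 0, t = 1); each new remainder r_{k+1} = r_{k-1} − q_k·r_k inherits s_{k+1} = s_{k-1} − q_k·s_k, t_{k+1} = t_{k-1} − q_k·t_k, so r_k = a·s_k + b·t_k at every step:
  q = 2: r = 235, s = 1 − 2·0 = 1, t = 0 − 2·1 = -2  (check: 799·1 + 282·(-2) = 235)
  q = 1: r = 47, s = 0 − 1·1 = -1, t = 1 − 1·(-2) = 3  (check: 799·(-1) + 282·3 = 47)
The row with r = 47 (the gcd) gives the Bezout coefficients s = -1, t = 3.
Result: 799 · (-1) + 282 · (3) = 47.

gcd(799, 282) = 47; s = -1, t = 3 (check: 799·(-1) + 282·3 = 47).


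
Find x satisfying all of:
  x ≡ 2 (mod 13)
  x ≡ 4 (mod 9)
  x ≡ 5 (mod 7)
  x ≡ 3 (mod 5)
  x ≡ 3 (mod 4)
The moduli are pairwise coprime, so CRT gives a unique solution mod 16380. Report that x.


Product of moduli M = 13 · 9 · 7 · 5 · 4 = 16380.
Merge one congruence at a time:
  Start: x ≡ 2 (mod 13).
  Combine with x ≡ 4 (mod 9); new modulus lcm = 117.
    Write x = 2 + 13·t and substitute into x ≡ 4 (mod 9): 13·t ≡ 4 − 2 = 2 (mod 9).
    Reduce coefficients mod 9: 4·t ≡ 2 (mod 9).
    The inverse of 4 mod 9 is 7 (since 4·7 = 28 = 3·9 + 1), so t ≡ 7·2 = 14 ≡ 5 (mod 9).
    Then x = 2 + 13·5 = 67, valid modulo lcm(13, 9) = 117: x ≡ 67 (mod 117).
  Combine with x ≡ 5 (mod 7); new modulus lcm = 819.
    Write x = 67 + 117·t and substitute into x ≡ 5 (mod 7): 117·t ≡ 5 − 67 = -62 (mod 7).
    Reduce coefficients mod 7: 5·t ≡ 1 (mod 7).
    The inverse of 5 mod 7 is 3 (since 5·3 = 15 = 2·7 + 1), so t ≡ 3·1 = 3 ≡ 3 (mod 7).
    Then x = 67 + 117·3 = 418, valid modulo lcm(117, 7) = 819: x ≡ 418 (mod 819).
  Combine with x ≡ 3 (mod 5); new modulus lcm = 4095.
    Write x = 418 + 819·t and substitute into x ≡ 3 (mod 5): 819·t ≡ 3 − 418 = -415 (mod 5).
    Reduce coefficients mod 5: 4·t ≡ 0 (mod 5).
    The inverse of 4 mod 5 is 4 (since 4·4 = 16 = 3·5 + 1), so t ≡ 4·0 = 0 ≡ 0 (mod 5).
    Then x = 418 + 819·0 = 418, valid modulo lcm(819, 5) = 4095: x ≡ 418 (mod 4095).
  Combine with x ≡ 3 (mod 4); new modulus lcm = 16380.
    Write x = 418 + 4095·t and substitute into x ≡ 3 (mod 4): 4095·t ≡ 3 − 418 = -415 (mod 4).
    Reduce coefficients mod 4: 3·t ≡ 1 (mod 4).
    The inverse of 3 mod 4 is 3 (since 3·3 = 9 = 2·4 + 1), so t ≡ 3·1 = 3 ≡ 3 (mod 4).
    Then x = 418 + 4095·3 = 12703, valid modulo lcm(4095, 4) = 16380: x ≡ 12703 (mod 16380).
Verify against each original: 12703 mod 13 = 2, 12703 mod 9 = 4, 12703 mod 7 = 5, 12703 mod 5 = 3, 12703 mod 4 = 3.

x ≡ 12703 (mod 16380).


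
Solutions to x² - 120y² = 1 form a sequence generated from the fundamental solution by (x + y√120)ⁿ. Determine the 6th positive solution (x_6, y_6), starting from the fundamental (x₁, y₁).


Step 1: Find the fundamental solution (x₁, y₁) of x² - 120y² = 1.
  Expand √120 as a continued fraction. a₀ = ⌊√120⌋ = 10; iterate m_{k+1} = d_k·a_k − m_k, d_{k+1} = (120 − m_{k+1}²)/d_k, a_{k+1} = ⌊(a₀ + m_{k+1})/d_{k+1}⌋ (starting m₀ = 0, d₀ = 1), with convergents p_k = a_k·p_{k-1} + p_{k-2}, q_k = a_k·q_{k-1} + q_{k-2} (p₋₁ = 1, q₋₁ = 0):
  k = 0: a₀ = 10; p₀/q₀ = 10/1; p₀² − 120·q₀² = 100 − 120 = -20.
  k = 1: m = 10, d = 20, a = ⌊(10 + 10)/20⌋ = 1; p/q = (1·10 + 1)/(1·1 + 0) = 11/1; p² − 120·q² = 121 − 120 = 1.
  The first convergent with p² − 120·q² = 1 gives the fundamental solution (x₁, y₁) = (11, 1).
Step 2: Apply the recurrence (x_{n+1}, y_{n+1}) = (x₁x_n + 120y₁y_n, x₁y_n + y₁x_n) repeatedly.
  From (x_1, y_1) = (11, 1): x_2 = 11·11 + 120·1·1 = 241; y_2 = 11·1 + 1·11 = 22.
  From (x_2, y_2) = (241, 22): x_3 = 11·241 + 120·1·22 = 5291; y_3 = 11·22 + 1·241 = 483.
  From (x_3, y_3) = (5291, 483): x_4 = 11·5291 + 120·1·483 = 116161; y_4 = 11·483 + 1·5291 = 10604.
  From (x_4, y_4) = (116161, 10604): x_5 = 11·116161 + 120·1·10604 = 2550251; y_5 = 11·10604 + 1·116161 = 232805.
  From (x_5, y_5) = (2550251, 232805): x_6 = 11·2550251 + 120·1·232805 = 55989361; y_6 = 11·232805 + 1·2550251 = 5111106.
Step 3: Verify x_6² - 120·y_6² = 3134808545188321 - 3134808545188320 = 1 (should be 1). ✓

(x_1, y_1) = (11, 1); (x_6, y_6) = (55989361, 5111106).


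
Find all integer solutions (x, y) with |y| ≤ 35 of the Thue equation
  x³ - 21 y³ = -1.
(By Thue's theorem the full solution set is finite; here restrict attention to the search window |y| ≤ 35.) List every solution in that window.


The equation is x³ - 21y³ = -1. For fixed y, x³ = 21·y³ − 1, so a solution requires the RHS to be a perfect cube.
Strategy: iterate y from -35 to 35, compute RHS = 21·y³ − 1, and check whether it is a (positive or negative) perfect cube.
Check small values of y:
  y = 0: RHS = -1 = (-1)³ ⇒ x = -1 works.
  y = 1: RHS = 20 is not a perfect cube.
  y = -1: RHS = -22 is not a perfect cube.
  y = 2: RHS = 167 is not a perfect cube.
  y = -2: RHS = -169 is not a perfect cube.
  y = 3: RHS = 566 is not a perfect cube.
  y = -3: RHS = -568 is not a perfect cube.
Continuing the search up to |y| = 35 finds no further solutions beyond those listed.
Collected solutions: (-1, 0).

Solutions (with |y| ≤ 35): (-1, 0).


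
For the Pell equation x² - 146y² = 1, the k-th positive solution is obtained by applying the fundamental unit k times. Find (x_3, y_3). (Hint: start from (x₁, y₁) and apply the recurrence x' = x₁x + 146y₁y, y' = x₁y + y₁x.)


Step 1: Find the fundamental solution (x₁, y₁) of x² - 146y² = 1.
  Expand √146 as a continued fraction. a₀ = ⌊√146⌋ = 12; iterate m_{k+1} = d_k·a_k − m_k, d_{k+1} = (146 − m_{k+1}²)/d_k, a_{k+1} = ⌊(a₀ + m_{k+1})/d_{k+1}⌋ (starting m₀ = 0, d₀ = 1), with convergents p_k = a_k·p_{k-1} + p_{k-2}, q_k = a_k·q_{k-1} + q_{k-2} (p₋₁ = 1, q₋₁ = 0):
  k = 0: a₀ = 12; p₀/q₀ = 12/1; p₀² − 146·q₀² = 144 − 146 = -2.
  k = 1: m = 12, d = 2, a = ⌊(12 + 12)/2⌋ = 12; p/q = (12·12 + 1)/(12·1 + 0) = 145/12; p² − 146·q² = 21025 − 21024 = 1.
  The first convergent with p² − 146·q² = 1 gives the fundamental solution (x₁, y₁) = (145, 12).
Step 2: Apply the recurrence (x_{n+1}, y_{n+1}) = (x₁x_n + 146y₁y_n, x₁y_n + y₁x_n) repeatedly.
  From (x_1, y_1) = (145, 12): x_2 = 145·145 + 146·12·12 = 42049; y_2 = 145·12 + 12·145 = 3480.
  From (x_2, y_2) = (42049, 3480): x_3 = 145·42049 + 146·12·3480 = 12194065; y_3 = 145·3480 + 12·42049 = 1009188.
Step 3: Verify x_3² - 146·y_3² = 148695221224225 - 148695221224224 = 1 (should be 1). ✓

(x_1, y_1) = (145, 12); (x_3, y_3) = (12194065, 1009188).


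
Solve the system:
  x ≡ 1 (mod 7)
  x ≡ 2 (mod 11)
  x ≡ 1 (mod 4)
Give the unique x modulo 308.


Moduli 7, 11, 4 are pairwise coprime; by CRT there is a unique solution modulo M = 7 · 11 · 4 = 308.
Solve pairwise, accumulating the modulus:
  Start with x ≡ 1 (mod 7).
  Combine with x ≡ 2 (mod 11): since gcd(7, 11) = 1, we get a unique residue mod 77.
    Write x = 1 + 7·t and substitute into x ≡ 2 (mod 11): 7·t ≡ 2 − 1 = 1 (mod 11).
    The inverse of 7 mod 11 is 8 (since 7·8 = 56 = 5·11 + 1), so t ≡ 8·1 = 8 ≡ 8 (mod 11).
    Then x = 1 + 7·8 = 57, valid modulo lcm(7, 11) = 77: x ≡ 57 (mod 77).
  Combine with x ≡ 1 (mod 4): since gcd(77, 4) = 1, we get a unique residue mod 308.
    Write x = 57 + 77·t and substitute into x ≡ 1 (mod 4): 77·t ≡ 1 − 57 = -56 (mod 4).
    Reduce coefficients mod 4: 1·t ≡ 0 (mod 4).
    So t ≡ 0 (mod 4).
    Then x = 57 + 77·0 = 57, valid modulo lcm(77, 4) = 308: x ≡ 57 (mod 308).
Verify: 57 mod 7 = 1 ✓, 57 mod 11 = 2 ✓, 57 mod 4 = 1 ✓.

x ≡ 57 (mod 308).


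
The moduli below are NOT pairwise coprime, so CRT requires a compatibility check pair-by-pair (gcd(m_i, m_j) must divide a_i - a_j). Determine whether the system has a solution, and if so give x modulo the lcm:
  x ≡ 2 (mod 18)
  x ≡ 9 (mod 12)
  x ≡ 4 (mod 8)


Moduli 18, 12, 8 are not pairwise coprime, so CRT works modulo lcm(m_i) when all pairwise compatibility conditions hold.
Pairwise compatibility: gcd(m_i, m_j) must divide a_i - a_j for every pair.
Merge one congruence at a time:
  Start: x ≡ 2 (mod 18).
  Combine with x ≡ 9 (mod 12): gcd(18, 12) = 6, and 9 - 2 = 7 is NOT divisible by 6.
    ⇒ system is inconsistent (no integer solution).

No solution (the system is inconsistent).


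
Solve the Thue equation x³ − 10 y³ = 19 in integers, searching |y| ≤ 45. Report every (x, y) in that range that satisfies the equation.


The equation is x³ - 10y³ = 19. For fixed y, x³ = 10·y³ + 19, so a solution requires the RHS to be a perfect cube.
Strategy: iterate y from -45 to 45, compute RHS = 10·y³ + 19, and check whether it is a (positive or negative) perfect cube.
Check small values of y:
  y = 0: RHS = 19 is not a perfect cube.
  y = 1: RHS = 29 is not a perfect cube.
  y = -1: RHS = 9 is not a perfect cube.
  y = 2: RHS = 99 is not a perfect cube.
  y = -2: RHS = -61 is not a perfect cube.
  y = 3: RHS = 289 is not a perfect cube.
  y = -3: RHS = -251 is not a perfect cube.
Continuing the search up to |y| = 45 finds no solutions either.
No (x, y) in the scanned range satisfies the equation.

No integer solutions with |y| ≤ 45.


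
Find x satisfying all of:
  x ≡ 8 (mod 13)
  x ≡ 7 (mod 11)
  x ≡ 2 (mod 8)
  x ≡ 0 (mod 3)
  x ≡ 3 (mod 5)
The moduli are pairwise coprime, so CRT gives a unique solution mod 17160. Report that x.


Product of moduli M = 13 · 11 · 8 · 3 · 5 = 17160.
Merge one congruence at a time:
  Start: x ≡ 8 (mod 13).
  Combine with x ≡ 7 (mod 11); new modulus lcm = 143.
    Write x = 8 + 13·t and substitute into x ≡ 7 (mod 11): 13·t ≡ 7 − 8 = -1 (mod 11).
    Reduce coefficients mod 11: 2·t ≡ 10 (mod 11).
    The inverse of 2 mod 11 is 6 (since 2·6 = 12 = 1·11 + 1), so t ≡ 6·10 = 60 ≡ 5 (mod 11).
    Then x = 8 + 13·5 = 73, valid modulo lcm(13, 11) = 143: x ≡ 73 (mod 143).
  Combine with x ≡ 2 (mod 8); new modulus lcm = 1144.
    Write x = 73 + 143·t and substitute into x ≡ 2 (mod 8): 143·t ≡ 2 − 73 = -71 (mod 8).
    Reduce coefficients mod 8: 7·t ≡ 1 (mod 8).
    The inverse of 7 mod 8 is 7 (since 7·7 = 49 = 6·8 + 1), so t ≡ 7·1 = 7 ≡ 7 (mod 8).
    Then x = 73 + 143·7 = 1074, valid modulo lcm(143, 8) = 1144: x ≡ 1074 (mod 1144).
  Combine with x ≡ 0 (mod 3); new modulus lcm = 3432.
    Write x = 1074 + 1144·t and substitute into x ≡ 0 (mod 3): 1144·t ≡ 0 − 1074 = -1074 (mod 3).
    Reduce coefficients mod 3: 1·t ≡ 0 (mod 3).
    So t ≡ 0 (mod 3).
    Then x = 1074 + 1144·0 = 1074, valid modulo lcm(1144, 3) = 3432: x ≡ 1074 (mod 3432).
  Combine with x ≡ 3 (mod 5); new modulus lcm = 17160.
    Write x = 1074 + 3432·t and substitute into x ≡ 3 (mod 5): 3432·t ≡ 3 − 1074 = -1071 (mod 5).
    Reduce coefficients mod 5: 2·t ≡ 4 (mod 5).
    The inverse of 2 mod 5 is 3 (since 2·3 = 6 = 1·5 + 1), so t ≡ 3·4 = 12 ≡ 2 (mod 5).
    Then x = 1074 + 3432·2 = 7938, valid modulo lcm(3432, 5) = 17160: x ≡ 7938 (mod 17160).
Verify against each original: 7938 mod 13 = 8, 7938 mod 11 = 7, 7938 mod 8 = 2, 7938 mod 3 = 0, 7938 mod 5 = 3.

x ≡ 7938 (mod 17160).


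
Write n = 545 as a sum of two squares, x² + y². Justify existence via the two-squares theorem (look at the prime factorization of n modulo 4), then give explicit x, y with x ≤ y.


Step 1: Factor n = 545 = 5 · 109.
Step 2: Check the mod-4 condition on each prime factor: 5 ≡ 1 (mod 4), exponent 1; 109 ≡ 1 (mod 4), exponent 1.
All primes ≡ 3 (mod 4) appear to even exponent (or don't appear), so by the two-squares theorem n IS expressible as a sum of two squares.
Step 3: Build a representation. Here n = 5 · 109 is a product of primes ≡ 1 (mod 4). Each prime p ≡ 1 (mod 4) is itself a sum of two squares; find a² by testing p − a² for a perfect square:
  5: 5 − 1² = 4 = 2² ⇒ 5 = 1² + 2².
  109: 109 − 1² = 108, 109 − 2² = 105, 109 − 3² = 100 = 10² ⇒ 109 = 3² + 10².
  Combine using the Brahmagupta–Fibonacci identity (a² + b²)(c² + d²) = (ac − bd)² + (ad + bc)² = (ac + bd)² + (ad − bc)²:
  5 · 109 = 545: from (1² + 2²)(3² + 10²), take (1·3 − 2·10, 1·10 + 2·3) = (3 − 20, 10 + 6) = (-17, 16); dropping signs (only squares matter) gives (17, 16); check 17² + 16² = 289 + 256 = 545 ✓.
Step 4: Order so x ≤ y and verify: 16² + 17² = 256 + 289 = 545 = n. ✓

n = 545 = 16² + 17² (one valid representation with x ≤ y).


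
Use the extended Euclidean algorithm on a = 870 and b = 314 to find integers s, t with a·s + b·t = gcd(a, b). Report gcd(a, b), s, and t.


Euclidean algorithm on (870, 314) — divide until remainder is 0:
  870 = 2 · 314 + 242
  314 = 1 · 242 + 72
  242 = 3 · 72 + 26
  72 = 2 · 26 + 20
  26 = 1 · 20 + 6
  20 = 3 · 6 + 2
  6 = 3 · 2 + 0
gcd(870, 314) = 2.
Track Bezout coefficients alongside the remainders: start with r₀ = 870 = a·1 + b·0 (s = 1, t = 0) and r₁ = 314 = a·0 + b·1 (s = 0, t = 1); each new remainder r_{k+1} = r_{k-1} − q_k·r_k inherits s_{k+1} = s_{k-1} − q_k·s_k, t_{k+1} = t_{k-1} − q_k·t_k, so r_k = a·s_k + b·t_k at every step:
  q = 2: r = 242, s = 1 − 2·0 = 1, t = 0 − 2·1 = -2  (check: 870·1 + 314·(-2) = 242)
  q = 1: r = 72, s = 0 − 1·1 = -1, t = 1 − 1·(-2) = 3  (check: 870·(-1) + 314·3 = 72)
  q = 3: r = 26, s = 1 − 3·(-1) = 4, t = -2 − 3·3 = -11  (check: 870·4 + 314·(-11) = 26)
  q = 2: r = 20, s = -1 − 2·4 = -9, t = 3 − 2·(-11) = 25  (check: 870·(-9) + 314·25 = 20)
  q = 1: r = 6, s = 4 − 1·(-9) = 13, t = -11 − 1·25 = -36  (check: 870·13 + 314·(-36) = 6)
  q = 3: r = 2, s = -9 − 3·13 = -48, t = 25 − 3·(-36) = 133  (check: 870·(-48) + 314·133 = 2)
The row with r = 2 (the gcd) gives the Bezout coefficients s = -48, t = 133.
Result: 870 · (-48) + 314 · (133) = 2.

gcd(870, 314) = 2; s = -48, t = 133 (check: 870·(-48) + 314·133 = 2).


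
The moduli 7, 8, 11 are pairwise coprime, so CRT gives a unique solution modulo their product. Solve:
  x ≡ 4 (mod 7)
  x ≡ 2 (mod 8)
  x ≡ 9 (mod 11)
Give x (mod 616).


Moduli 7, 8, 11 are pairwise coprime; by CRT there is a unique solution modulo M = 7 · 8 · 11 = 616.
Solve pairwise, accumulating the modulus:
  Start with x ≡ 4 (mod 7).
  Combine with x ≡ 2 (mod 8): since gcd(7, 8) = 1, we get a unique residue mod 56.
    Write x = 4 + 7·t and substitute into x ≡ 2 (mod 8): 7·t ≡ 2 − 4 = -2 (mod 8).
    Reduce coefficients mod 8: 7·t ≡ 6 (mod 8).
    The inverse of 7 mod 8 is 7 (since 7·7 = 49 = 6·8 + 1), so t ≡ 7·6 = 42 ≡ 2 (mod 8).
    Then x = 4 + 7·2 = 18, valid modulo lcm(7, 8) = 56: x ≡ 18 (mod 56).
  Combine with x ≡ 9 (mod 11): since gcd(56, 11) = 1, we get a unique residue mod 616.
    Write x = 18 + 56·t and substitute into x ≡ 9 (mod 11): 56·t ≡ 9 − 18 = -9 (mod 11).
    Reduce coefficients mod 11: 1·t ≡ 2 (mod 11).
    So t ≡ 2 (mod 11).
    Then x = 18 + 56·2 = 130, valid modulo lcm(56, 11) = 616: x ≡ 130 (mod 616).
Verify: 130 mod 7 = 4 ✓, 130 mod 8 = 2 ✓, 130 mod 11 = 9 ✓.

x ≡ 130 (mod 616).


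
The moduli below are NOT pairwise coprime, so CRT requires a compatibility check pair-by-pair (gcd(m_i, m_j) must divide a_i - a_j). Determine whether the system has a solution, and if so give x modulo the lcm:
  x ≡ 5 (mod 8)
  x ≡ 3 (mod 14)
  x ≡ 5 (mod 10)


Moduli 8, 14, 10 are not pairwise coprime, so CRT works modulo lcm(m_i) when all pairwise compatibility conditions hold.
Pairwise compatibility: gcd(m_i, m_j) must divide a_i - a_j for every pair.
Merge one congruence at a time:
  Start: x ≡ 5 (mod 8).
  Combine with x ≡ 3 (mod 14): gcd(8, 14) = 2; 3 - 5 = -2, which IS divisible by 2, so compatible.
    Write x = 5 + 8·t and substitute into x ≡ 3 (mod 14): 8·t ≡ 3 − 5 = -2 (mod 14).
    Divide the congruence (and modulus) by g = 2: 4·t ≡ -1 (mod 7).
    Reduce coefficients mod 7: 4·t ≡ 6 (mod 7).
    The inverse of 4 mod 7 is 2 (since 4·2 = 8 = 1·7 + 1), so t ≡ 2·6 = 12 ≡ 5 (mod 7).
    Then x = 5 + 8·5 = 45, valid modulo lcm(8, 14) = 56: x ≡ 45 (mod 56).
  Combine with x ≡ 5 (mod 10): gcd(56, 10) = 2; 5 - 45 = -40, which IS divisible by 2, so compatible.
    Write x = 45 + 56·t and substitute into x ≡ 5 (mod 10): 56·t ≡ 5 − 45 = -40 (mod 10).
    Divide the congruence (and modulus) by g = 2: 28·t ≡ -20 (mod 5).
    Reduce coefficients mod 5: 3·t ≡ 0 (mod 5).
    The inverse of 3 mod 5 is 2 (since 3·2 = 6 = 1·5 + 1), so t ≡ 2·0 = 0 ≡ 0 (mod 5).
    Then x = 45 + 56·0 = 45, valid modulo lcm(56, 10) = 280: x ≡ 45 (mod 280).
Verify: 45 mod 8 = 5, 45 mod 14 = 3, 45 mod 10 = 5.

x ≡ 45 (mod 280).


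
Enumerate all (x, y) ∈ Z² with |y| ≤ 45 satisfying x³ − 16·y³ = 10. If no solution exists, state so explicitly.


The equation is x³ - 16y³ = 10. For fixed y, x³ = 16·y³ + 10, so a solution requires the RHS to be a perfect cube.
Strategy: iterate y from -45 to 45, compute RHS = 16·y³ + 10, and check whether it is a (positive or negative) perfect cube.
Check small values of y:
  y = 0: RHS = 10 is not a perfect cube.
  y = 1: RHS = 26 is not a perfect cube.
  y = -1: RHS = -6 is not a perfect cube.
  y = 2: RHS = 138 is not a perfect cube.
  y = -2: RHS = -118 is not a perfect cube.
  y = 3: RHS = 442 is not a perfect cube.
  y = -3: RHS = -422 is not a perfect cube.
Continuing the search up to |y| = 45 finds no solutions either.
No (x, y) in the scanned range satisfies the equation.

No integer solutions with |y| ≤ 45.


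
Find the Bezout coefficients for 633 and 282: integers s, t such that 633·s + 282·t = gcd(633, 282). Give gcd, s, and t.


Euclidean algorithm on (633, 282) — divide until remainder is 0:
  633 = 2 · 282 + 69
  282 = 4 · 69 + 6
  69 = 11 · 6 + 3
  6 = 2 · 3 + 0
gcd(633, 282) = 3.
Track Bezout coefficients alongside the remainders: start with r₀ = 633 = a·1 + b·0 (s = 1, t = 0) and r₁ = 282 = a·0 + b·1 (s = 0, t = 1); each new remainder r_{k+1} = r_{k-1} − q_k·r_k inherits s_{k+1} = s_{k-1} − q_k·s_k, t_{k+1} = t_{k-1} − q_k·t_k, so r_k = a·s_k + b·t_k at every step:
  q = 2: r = 69, s = 1 − 2·0 = 1, t = 0 − 2·1 = -2  (check: 633·1 + 282·(-2) = 69)
  q = 4: r = 6, s = 0 − 4·1 = -4, t = 1 − 4·(-2) = 9  (check: 633·(-4) + 282·9 = 6)
  q = 11: r = 3, s = 1 − 11·(-4) = 45, t = -2 − 11·9 = -101  (check: 633·45 + 282·(-101) = 3)
The row with r = 3 (the gcd) gives the Bezout coefficients s = 45, t = -101.
Result: 633 · (45) + 282 · (-101) = 3.

gcd(633, 282) = 3; s = 45, t = -101 (check: 633·45 + 282·(-101) = 3).


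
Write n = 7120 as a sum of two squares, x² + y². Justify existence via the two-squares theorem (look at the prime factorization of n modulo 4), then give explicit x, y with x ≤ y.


Step 1: Factor n = 7120 = 2^4 · 5 · 89.
Step 2: Check the mod-4 condition on each prime factor: 2 = 2 (special); 5 ≡ 1 (mod 4), exponent 1; 89 ≡ 1 (mod 4), exponent 1.
All primes ≡ 3 (mod 4) appear to even exponent (or don't appear), so by the two-squares theorem n IS expressible as a sum of two squares.
Step 3: Build a representation. Group n = k² · m with k = 4 and m = 5 · 89 = 445 (a product of primes ≡ 1 (mod 4)); a representation of m scales to one of n via (k·x)² + (k·y)² = k²(x² + y²). Each prime p ≡ 1 (mod 4) is itself a sum of two squares; find a² by testing p − a² for a perfect square:
  5: 5 − 1² = 4 = 2² ⇒ 5 = 1² + 2².
  89: 89 − 1² = 88, 89 − 2² = 85, 89 − 3² = 80, 89 − 4² = 73, 89 − 5² = 64 = 8² ⇒ 89 = 5² + 8².
  Combine using the Brahmagupta–Fibonacci identity (a² + b²)(c² + d²) = (ac − bd)² + (ad + bc)² = (ac + bd)² + (ad − bc)²:
  5 · 89 = 445: from (1² + 2²)(5² + 8²), take (1·5 − 2·8, 1·8 + 2·5) = (5 − 16, 8 + 10) = (-11, 18); dropping signs (only squares matter) gives (11, 18); check 11² + 18² = 121 + 324 = 445 ✓.
  Scale by k = 4: (4·11, 4·18) = (44, 72).
Step 4: Order so x ≤ y and verify: 44² + 72² = 1936 + 5184 = 7120 = n. ✓

n = 7120 = 44² + 72² (one valid representation with x ≤ y).


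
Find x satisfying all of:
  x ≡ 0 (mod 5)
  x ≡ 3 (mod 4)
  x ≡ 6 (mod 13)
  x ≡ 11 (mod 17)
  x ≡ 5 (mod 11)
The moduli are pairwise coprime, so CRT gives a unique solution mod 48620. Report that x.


Product of moduli M = 5 · 4 · 13 · 17 · 11 = 48620.
Merge one congruence at a time:
  Start: x ≡ 0 (mod 5).
  Combine with x ≡ 3 (mod 4); new modulus lcm = 20.
    Write x = 0 + 5·t and substitute into x ≡ 3 (mod 4): 5·t ≡ 3 − 0 = 3 (mod 4).
    Reduce coefficients mod 4: 1·t ≡ 3 (mod 4).
    So t ≡ 3 (mod 4).
    Then x = 0 + 5·3 = 15, valid modulo lcm(5, 4) = 20: x ≡ 15 (mod 20).
  Combine with x ≡ 6 (mod 13); new modulus lcm = 260.
    Write x = 15 + 20·t and substitute into x ≡ 6 (mod 13): 20·t ≡ 6 − 15 = -9 (mod 13).
    Reduce coefficients mod 13: 7·t ≡ 4 (mod 13).
    The inverse of 7 mod 13 is 2 (since 7·2 = 14 = 1·13 + 1), so t ≡ 2·4 = 8 ≡ 8 (mod 13).
    Then x = 15 + 20·8 = 175, valid modulo lcm(20, 13) = 260: x ≡ 175 (mod 260).
  Combine with x ≡ 11 (mod 17); new modulus lcm = 4420.
    Write x = 175 + 260·t and substitute into x ≡ 11 (mod 17): 260·t ≡ 11 − 175 = -164 (mod 17).
    Reduce coefficients mod 17: 5·t ≡ 6 (mod 17).
    The inverse of 5 mod 17 is 7 (since 5·7 = 35 = 2·17 + 1), so t ≡ 7·6 = 42 ≡ 8 (mod 17).
    Then x = 175 + 260·8 = 2255, valid modulo lcm(260, 17) = 4420: x ≡ 2255 (mod 4420).
  Combine with x ≡ 5 (mod 11); new modulus lcm = 48620.
    Write x = 2255 + 4420·t and substitute into x ≡ 5 (mod 11): 4420·t ≡ 5 − 2255 = -2250 (mod 11).
    Reduce coefficients mod 11: 9·t ≡ 5 (mod 11).
    The inverse of 9 mod 11 is 5 (since 9·5 = 45 = 4·11 + 1), so t ≡ 5·5 = 25 ≡ 3 (mod 11).
    Then x = 2255 + 4420·3 = 15515, valid modulo lcm(4420, 11) = 48620: x ≡ 15515 (mod 48620).
Verify against each original: 15515 mod 5 = 0, 15515 mod 4 = 3, 15515 mod 13 = 6, 15515 mod 17 = 11, 15515 mod 11 = 5.

x ≡ 15515 (mod 48620).


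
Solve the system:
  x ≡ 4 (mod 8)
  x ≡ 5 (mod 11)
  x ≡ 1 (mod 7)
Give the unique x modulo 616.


Moduli 8, 11, 7 are pairwise coprime; by CRT there is a unique solution modulo M = 8 · 11 · 7 = 616.
Solve pairwise, accumulating the modulus:
  Start with x ≡ 4 (mod 8).
  Combine with x ≡ 5 (mod 11): since gcd(8, 11) = 1, we get a unique residue mod 88.
    Write x = 4 + 8·t and substitute into x ≡ 5 (mod 11): 8·t ≡ 5 − 4 = 1 (mod 11).
    The inverse of 8 mod 11 is 7 (since 8·7 = 56 = 5·11 + 1), so t ≡ 7·1 = 7 ≡ 7 (mod 11).
    Then x = 4 + 8·7 = 60, valid modulo lcm(8, 11) = 88: x ≡ 60 (mod 88).
  Combine with x ≡ 1 (mod 7): since gcd(88, 7) = 1, we get a unique residue mod 616.
    Write x = 60 + 88·t and substitute into x ≡ 1 (mod 7): 88·t ≡ 1 − 60 = -59 (mod 7).
    Reduce coefficients mod 7: 4·t ≡ 4 (mod 7).
    The inverse of 4 mod 7 is 2 (since 4·2 = 8 = 1·7 + 1), so t ≡ 2·4 = 8 ≡ 1 (mod 7).
    Then x = 60 + 88·1 = 148, valid modulo lcm(88, 7) = 616: x ≡ 148 (mod 616).
Verify: 148 mod 8 = 4 ✓, 148 mod 11 = 5 ✓, 148 mod 7 = 1 ✓.

x ≡ 148 (mod 616).


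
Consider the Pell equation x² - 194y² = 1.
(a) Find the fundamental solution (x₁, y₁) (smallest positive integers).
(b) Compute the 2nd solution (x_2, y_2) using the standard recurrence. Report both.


Step 1: Find the fundamental solution (x₁, y₁) of x² - 194y² = 1.
  Expand √194 as a continued fraction. a₀ = ⌊√194⌋ = 13; iterate m_{k+1} = d_k·a_k − m_k, d_{k+1} = (194 − m_{k+1}²)/d_k, a_{k+1} = ⌊(a₀ + m_{k+1})/d_{k+1}⌋ (starting m₀ = 0, d₀ = 1), with convergents p_k = a_k·p_{k-1} + p_{k-2}, q_k = a_k·q_{k-1} + q_{k-2} (p₋₁ = 1, q₋₁ = 0):
  k = 0: a₀ = 13; p₀/q₀ = 13/1; p₀² − 194·q₀² = 169 − 194 = -25.
  k = 1: m = 13, d = 25, a = ⌊(13 + 13)/25⌋ = 1; p/q = (1·13 + 1)/(1·1 + 0) = 14/1; p² − 194·q² = 196 − 194 = 2.
  k = 2: m = 12, d = 2, a = ⌊(13 + 12)/2⌋ = 12; p/q = (12·14 + 13)/(12·1 + 1) = 181/13; p² − 194·q² = 32761 − 32786 = -25.
  k = 3: m = 12, d = 25, a = ⌊(13 + 12)/25⌋ = 1; p/q = (1·181 + 14)/(1·13 + 1) = 195/14; p² − 194·q² = 38025 − 38024 = 1.
  The first convergent with p² − 194·q² = 1 gives the fundamental solution (x₁, y₁) = (195, 14).
Step 2: Apply the recurrence (x_{n+1}, y_{n+1}) = (x₁x_n + 194y₁y_n, x₁y_n + y₁x_n) repeatedly.
  From (x_1, y_1) = (195, 14): x_2 = 195·195 + 194·14·14 = 76049; y_2 = 195·14 + 14·195 = 5460.
Step 3: Verify x_2² - 194·y_2² = 5783450401 - 5783450400 = 1 (should be 1). ✓

(x_1, y_1) = (195, 14); (x_2, y_2) = (76049, 5460).


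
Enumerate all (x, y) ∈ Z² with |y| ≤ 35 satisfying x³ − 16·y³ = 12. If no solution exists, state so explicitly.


The equation is x³ - 16y³ = 12. For fixed y, x³ = 16·y³ + 12, so a solution requires the RHS to be a perfect cube.
Strategy: iterate y from -35 to 35, compute RHS = 16·y³ + 12, and check whether it is a (positive or negative) perfect cube.
Check small values of y:
  y = 0: RHS = 12 is not a perfect cube.
  y = 1: RHS = 28 is not a perfect cube.
  y = -1: RHS = -4 is not a perfect cube.
  y = 2: RHS = 140 is not a perfect cube.
  y = -2: RHS = -116 is not a perfect cube.
  y = 3: RHS = 444 is not a perfect cube.
  y = -3: RHS = -420 is not a perfect cube.
Continuing the search up to |y| = 35 finds no solutions either.
No (x, y) in the scanned range satisfies the equation.

No integer solutions with |y| ≤ 35.


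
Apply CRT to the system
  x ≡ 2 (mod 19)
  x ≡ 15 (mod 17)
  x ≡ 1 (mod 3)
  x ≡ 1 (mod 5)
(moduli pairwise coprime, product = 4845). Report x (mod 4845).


Product of moduli M = 19 · 17 · 3 · 5 = 4845.
Merge one congruence at a time:
  Start: x ≡ 2 (mod 19).
  Combine with x ≡ 15 (mod 17); new modulus lcm = 323.
    Write x = 2 + 19·t and substitute into x ≡ 15 (mod 17): 19·t ≡ 15 − 2 = 13 (mod 17).
    Reduce coefficients mod 17: 2·t ≡ 13 (mod 17).
    The inverse of 2 mod 17 is 9 (since 2·9 = 18 = 1·17 + 1), so t ≡ 9·13 = 117 ≡ 15 (mod 17).
    Then x = 2 + 19·15 = 287, valid modulo lcm(19, 17) = 323: x ≡ 287 (mod 323).
  Combine with x ≡ 1 (mod 3); new modulus lcm = 969.
    Write x = 287 + 323·t and substitute into x ≡ 1 (mod 3): 323·t ≡ 1 − 287 = -286 (mod 3).
    Reduce coefficients mod 3: 2·t ≡ 2 (mod 3).
    The inverse of 2 mod 3 is 2 (since 2·2 = 4 = 1·3 + 1), so t ≡ 2·2 = 4 ≡ 1 (mod 3).
    Then x = 287 + 323·1 = 610, valid modulo lcm(323, 3) = 969: x ≡ 610 (mod 969).
  Combine with x ≡ 1 (mod 5); new modulus lcm = 4845.
    Write x = 610 + 969·t and substitute into x ≡ 1 (mod 5): 969·t ≡ 1 − 610 = -609 (mod 5).
    Reduce coefficients mod 5: 4·t ≡ 1 (mod 5).
    The inverse of 4 mod 5 is 4 (since 4·4 = 16 = 3·5 + 1), so t ≡ 4·1 = 4 ≡ 4 (mod 5).
    Then x = 610 + 969·4 = 4486, valid modulo lcm(969, 5) = 4845: x ≡ 4486 (mod 4845).
Verify against each original: 4486 mod 19 = 2, 4486 mod 17 = 15, 4486 mod 3 = 1, 4486 mod 5 = 1.

x ≡ 4486 (mod 4845).


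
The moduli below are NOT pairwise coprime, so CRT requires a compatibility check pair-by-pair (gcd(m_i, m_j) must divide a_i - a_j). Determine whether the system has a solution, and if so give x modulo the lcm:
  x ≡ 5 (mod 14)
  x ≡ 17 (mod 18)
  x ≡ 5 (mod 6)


Moduli 14, 18, 6 are not pairwise coprime, so CRT works modulo lcm(m_i) when all pairwise compatibility conditions hold.
Pairwise compatibility: gcd(m_i, m_j) must divide a_i - a_j for every pair.
Merge one congruence at a time:
  Start: x ≡ 5 (mod 14).
  Combine with x ≡ 17 (mod 18): gcd(14, 18) = 2; 17 - 5 = 12, which IS divisible by 2, so compatible.
    Write x = 5 + 14·t and substitute into x ≡ 17 (mod 18): 14·t ≡ 17 − 5 = 12 (mod 18).
    Divide the congruence (and modulus) by g = 2: 7·t ≡ 6 (mod 9).
    The inverse of 7 mod 9 is 4 (since 7·4 = 28 = 3·9 + 1), so t ≡ 4·6 = 24 ≡ 6 (mod 9).
    Then x = 5 + 14·6 = 89, valid modulo lcm(14, 18) = 126: x ≡ 89 (mod 126).
  Combine with x ≡ 5 (mod 6): gcd(126, 6) = 6; 5 - 89 = -84, which IS divisible by 6, so compatible.
    Write x = 89 + 126·t and substitute into x ≡ 5 (mod 6): 126·t ≡ 5 − 89 = -84 (mod 6).
    Divide the congruence (and modulus) by g = 6: 21·t ≡ -14 (mod 1).
    Modulo 1 every t works; take t = 0.
    Then x = 89 + 126·0 = 89, valid modulo lcm(126, 6) = 126: x ≡ 89 (mod 126).
Verify: 89 mod 14 = 5, 89 mod 18 = 17, 89 mod 6 = 5.

x ≡ 89 (mod 126).


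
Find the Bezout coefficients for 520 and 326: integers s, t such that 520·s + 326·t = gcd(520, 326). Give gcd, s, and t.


Euclidean algorithm on (520, 326) — divide until remainder is 0:
  520 = 1 · 326 + 194
  326 = 1 · 194 + 132
  194 = 1 · 132 + 62
  132 = 2 · 62 + 8
  62 = 7 · 8 + 6
  8 = 1 · 6 + 2
  6 = 3 · 2 + 0
gcd(520, 326) = 2.
Track Bezout coefficients alongside the remainders: start with r₀ = 520 = a·1 + b·0 (s = 1, t = 0) and r₁ = 326 = a·0 + b·1 (s = 0, t = 1); each new remainder r_{k+1} = r_{k-1} − q_k·r_k inherits s_{k+1} = s_{k-1} − q_k·s_k, t_{k+1} = t_{k-1} − q_k·t_k, so r_k = a·s_k + b·t_k at every step:
  q = 1: r = 194, s = 1 − 1·0 = 1, t = 0 − 1·1 = -1  (check: 520·1 + 326·(-1) = 194)
  q = 1: r = 132, s = 0 − 1·1 = -1, t = 1 − 1·(-1) = 2  (check: 520·(-1) + 326·2 = 132)
  q = 1: r = 62, s = 1 − 1·(-1) = 2, t = -1 − 1·2 = -3  (check: 520·2 + 326·(-3) = 62)
  q = 2: r = 8, s = -1 − 2·2 = -5, t = 2 − 2·(-3) = 8  (check: 520·(-5) + 326·8 = 8)
  q = 7: r = 6, s = 2 − 7·(-5) = 37, t = -3 − 7·8 = -59  (check: 520·37 + 326·(-59) = 6)
  q = 1: r = 2, s = -5 − 1·37 = -42, t = 8 − 1·(-59) = 67  (check: 520·(-42) + 326·67 = 2)
The row with r = 2 (the gcd) gives the Bezout coefficients s = -42, t = 67.
Result: 520 · (-42) + 326 · (67) = 2.

gcd(520, 326) = 2; s = -42, t = 67 (check: 520·(-42) + 326·67 = 2).


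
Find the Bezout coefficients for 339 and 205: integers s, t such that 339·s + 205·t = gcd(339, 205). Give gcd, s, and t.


Euclidean algorithm on (339, 205) — divide until remainder is 0:
  339 = 1 · 205 + 134
  205 = 1 · 134 + 71
  134 = 1 · 71 + 63
  71 = 1 · 63 + 8
  63 = 7 · 8 + 7
  8 = 1 · 7 + 1
  7 = 7 · 1 + 0
gcd(339, 205) = 1.
Track Bezout coefficients alongside the remainders: start with r₀ = 339 = a·1 + b·0 (s = 1, t = 0) and r₁ = 205 = a·0 + b·1 (s = 0, t = 1); each new remainder r_{k+1} = r_{k-1} − q_k·r_k inherits s_{k+1} = s_{k-1} − q_k·s_k, t_{k+1} = t_{k-1} − q_k·t_k, so r_k = a·s_k + b·t_k at every step:
  q = 1: r = 134, s = 1 − 1·0 = 1, t = 0 − 1·1 = -1  (check: 339·1 + 205·(-1) = 134)
  q = 1: r = 71, s = 0 − 1·1 = -1, t = 1 − 1·(-1) = 2  (check: 339·(-1) + 205·2 = 71)
  q = 1: r = 63, s = 1 − 1·(-1) = 2, t = -1 − 1·2 = -3  (check: 339·2 + 205·(-3) = 63)
  q = 1: r = 8, s = -1 − 1·2 = -3, t = 2 − 1·(-3) = 5  (check: 339·(-3) + 205·5 = 8)
  q = 7: r = 7, s = 2 − 7·(-3) = 23, t = -3 − 7·5 = -38  (check: 339·23 + 205·(-38) = 7)
  q = 1: r = 1, s = -3 − 1·23 = -26, t = 5 − 1·(-38) = 43  (check: 339·(-26) + 205·43 = 1)
The row with r = 1 (the gcd) gives the Bezout coefficients s = -26, t = 43.
Result: 339 · (-26) + 205 · (43) = 1.

gcd(339, 205) = 1; s = -26, t = 43 (check: 339·(-26) + 205·43 = 1).


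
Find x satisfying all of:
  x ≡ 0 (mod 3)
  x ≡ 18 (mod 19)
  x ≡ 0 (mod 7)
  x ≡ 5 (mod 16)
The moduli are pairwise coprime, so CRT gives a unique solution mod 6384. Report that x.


Product of moduli M = 3 · 19 · 7 · 16 = 6384.
Merge one congruence at a time:
  Start: x ≡ 0 (mod 3).
  Combine with x ≡ 18 (mod 19); new modulus lcm = 57.
    Write x = 0 + 3·t and substitute into x ≡ 18 (mod 19): 3·t ≡ 18 − 0 = 18 (mod 19).
    The inverse of 3 mod 19 is 13 (since 3·13 = 39 = 2·19 + 1), so t ≡ 13·18 = 234 ≡ 6 (mod 19).
    Then x = 0 + 3·6 = 18, valid modulo lcm(3, 19) = 57: x ≡ 18 (mod 57).
  Combine with x ≡ 0 (mod 7); new modulus lcm = 399.
    Write x = 18 + 57·t and substitute into x ≡ 0 (mod 7): 57·t ≡ 0 − 18 = -18 (mod 7).
    Reduce coefficients mod 7: 1·t ≡ 3 (mod 7).
    So t ≡ 3 (mod 7).
    Then x = 18 + 57·3 = 189, valid modulo lcm(57, 7) = 399: x ≡ 189 (mod 399).
  Combine with x ≡ 5 (mod 16); new modulus lcm = 6384.
    Write x = 189 + 399·t and substitute into x ≡ 5 (mod 16): 399·t ≡ 5 − 189 = -184 (mod 16).
    Reduce coefficients mod 16: 15·t ≡ 8 (mod 16).
    The inverse of 15 mod 16 is 15 (since 15·15 = 225 = 14·16 + 1), so t ≡ 15·8 = 120 ≡ 8 (mod 16).
    Then x = 189 + 399·8 = 3381, valid modulo lcm(399, 16) = 6384: x ≡ 3381 (mod 6384).
Verify against each original: 3381 mod 3 = 0, 3381 mod 19 = 18, 3381 mod 7 = 0, 3381 mod 16 = 5.

x ≡ 3381 (mod 6384).


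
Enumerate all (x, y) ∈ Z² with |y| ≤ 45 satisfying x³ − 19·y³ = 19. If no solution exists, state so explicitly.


The equation is x³ - 19y³ = 19. For fixed y, x³ = 19·y³ + 19, so a solution requires the RHS to be a perfect cube.
Strategy: iterate y from -45 to 45, compute RHS = 19·y³ + 19, and check whether it is a (positive or negative) perfect cube.
Check small values of y:
  y = 0: RHS = 19 is not a perfect cube.
  y = 1: RHS = 38 is not a perfect cube.
  y = -1: RHS = 0 = (0)³ ⇒ x = 0 works.
  y = 2: RHS = 171 is not a perfect cube.
  y = -2: RHS = -133 is not a perfect cube.
  y = 3: RHS = 532 is not a perfect cube.
  y = -3: RHS = -494 is not a perfect cube.
Continuing the search up to |y| = 45 finds no further solutions beyond those listed.
Collected solutions: (0, -1).

Solutions (with |y| ≤ 45): (0, -1).


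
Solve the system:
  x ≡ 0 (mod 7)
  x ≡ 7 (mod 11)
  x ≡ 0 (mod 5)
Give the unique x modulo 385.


Moduli 7, 11, 5 are pairwise coprime; by CRT there is a unique solution modulo M = 7 · 11 · 5 = 385.
Solve pairwise, accumulating the modulus:
  Start with x ≡ 0 (mod 7).
  Combine with x ≡ 7 (mod 11): since gcd(7, 11) = 1, we get a unique residue mod 77.
    Write x = 0 + 7·t and substitute into x ≡ 7 (mod 11): 7·t ≡ 7 − 0 = 7 (mod 11).
    The inverse of 7 mod 11 is 8 (since 7·8 = 56 = 5·11 + 1), so t ≡ 8·7 = 56 ≡ 1 (mod 11).
    Then x = 0 + 7·1 = 7, valid modulo lcm(7, 11) = 77: x ≡ 7 (mod 77).
  Combine with x ≡ 0 (mod 5): since gcd(77, 5) = 1, we get a unique residue mod 385.
    Write x = 7 + 77·t and substitute into x ≡ 0 (mod 5): 77·t ≡ 0 − 7 = -7 (mod 5).
    Reduce coefficients mod 5: 2·t ≡ 3 (mod 5).
    The inverse of 2 mod 5 is 3 (since 2·3 = 6 = 1·5 + 1), so t ≡ 3·3 = 9 ≡ 4 (mod 5).
    Then x = 7 + 77·4 = 315, valid modulo lcm(77, 5) = 385: x ≡ 315 (mod 385).
Verify: 315 mod 7 = 0 ✓, 315 mod 11 = 7 ✓, 315 mod 5 = 0 ✓.

x ≡ 315 (mod 385).


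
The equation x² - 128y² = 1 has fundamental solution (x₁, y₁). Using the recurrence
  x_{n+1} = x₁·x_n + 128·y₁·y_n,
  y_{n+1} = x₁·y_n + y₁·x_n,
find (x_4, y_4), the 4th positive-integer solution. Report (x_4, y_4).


Step 1: Find the fundamental solution (x₁, y₁) of x² - 128y² = 1.
  Expand √128 as a continued fraction. a₀ = ⌊√128⌋ = 11; iterate m_{k+1} = d_k·a_k − m_k, d_{k+1} = (128 − m_{k+1}²)/d_k, a_{k+1} = ⌊(a₀ + m_{k+1})/d_{k+1}⌋ (starting m₀ = 0, d₀ = 1), with convergents p_k = a_k·p_{k-1} + p_{k-2}, q_k = a_k·q_{k-1} + q_{k-2} (p₋₁ = 1, q₋₁ = 0):
  k = 0: a₀ = 11; p₀/q₀ = 11/1; p₀² − 128·q₀² = 121 − 128 = -7.
  k = 1: m = 11, d = 7, a = ⌊(11 + 11)/7⌋ = 3; p/q = (3·11 + 1)/(3·1 + 0) = 34/3; p² − 128·q² = 1156 − 1152 = 4.
  k = 2: m = 10, d = 4, a = ⌊(11 + 10)/4⌋ = 5; p/q = (5·34 + 11)/(5·3 + 1) = 181/16; p² − 128·q² = 32761 − 32768 = -7.
  k = 3: m = 10, d = 7, a = ⌊(11 + 10)/7⌋ = 3; p/q = (3·181 + 34)/(3·16 + 3) = 577/51; p² − 128·q² = 332929 − 332928 = 1.
  The first convergent with p² − 128·q² = 1 gives the fundamental solution (x₁, y₁) = (577, 51).
Step 2: Apply the recurrence (x_{n+1}, y_{n+1}) = (x₁x_n + 128y₁y_n, x₁y_n + y₁x_n) repeatedly.
  From (x_1, y_1) = (577, 51): x_2 = 577·577 + 128·51·51 = 665857; y_2 = 577·51 + 51·577 = 58854.
  From (x_2, y_2) = (665857, 58854): x_3 = 577·665857 + 128·51·58854 = 768398401; y_3 = 577·58854 + 51·665857 = 67917465.
  From (x_3, y_3) = (768398401, 67917465): x_4 = 577·768398401 + 128·51·67917465 = 886731088897; y_4 = 577·67917465 + 51·768398401 = 78376695756.
Step 3: Verify x_4² - 128·y_4² = 786292024016459316676609 - 786292024016459316676608 = 1 (should be 1). ✓

(x_1, y_1) = (577, 51); (x_4, y_4) = (886731088897, 78376695756).


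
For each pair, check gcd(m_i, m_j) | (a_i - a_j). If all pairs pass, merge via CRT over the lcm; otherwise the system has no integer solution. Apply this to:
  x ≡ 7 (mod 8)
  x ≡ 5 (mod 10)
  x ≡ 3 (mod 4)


Moduli 8, 10, 4 are not pairwise coprime, so CRT works modulo lcm(m_i) when all pairwise compatibility conditions hold.
Pairwise compatibility: gcd(m_i, m_j) must divide a_i - a_j for every pair.
Merge one congruence at a time:
  Start: x ≡ 7 (mod 8).
  Combine with x ≡ 5 (mod 10): gcd(8, 10) = 2; 5 - 7 = -2, which IS divisible by 2, so compatible.
    Write x = 7 + 8·t and substitute into x ≡ 5 (mod 10): 8·t ≡ 5 − 7 = -2 (mod 10).
    Divide the congruence (and modulus) by g = 2: 4·t ≡ -1 (mod 5).
    Reduce coefficients mod 5: 4·t ≡ 4 (mod 5).
    The inverse of 4 mod 5 is 4 (since 4·4 = 16 = 3·5 + 1), so t ≡ 4·4 = 16 ≡ 1 (mod 5).
    Then x = 7 + 8·1 = 15, valid modulo lcm(8, 10) = 40: x ≡ 15 (mod 40).
  Combine with x ≡ 3 (mod 4): gcd(40, 4) = 4; 3 - 15 = -12, which IS divisible by 4, so compatible.
    Write x = 15 + 40·t and substitute into x ≡ 3 (mod 4): 40·t ≡ 3 − 15 = -12 (mod 4).
    Divide the congruence (and modulus) by g = 4: 10·t ≡ -3 (mod 1).
    Modulo 1 every t works; take t = 0.
    Then x = 15 + 40·0 = 15, valid modulo lcm(40, 4) = 40: x ≡ 15 (mod 40).
Verify: 15 mod 8 = 7, 15 mod 10 = 5, 15 mod 4 = 3.

x ≡ 15 (mod 40).


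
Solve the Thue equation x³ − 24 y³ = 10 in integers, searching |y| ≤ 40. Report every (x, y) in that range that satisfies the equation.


The equation is x³ - 24y³ = 10. For fixed y, x³ = 24·y³ + 10, so a solution requires the RHS to be a perfect cube.
Strategy: iterate y from -40 to 40, compute RHS = 24·y³ + 10, and check whether it is a (positive or negative) perfect cube.
Check small values of y:
  y = 0: RHS = 10 is not a perfect cube.
  y = 1: RHS = 34 is not a perfect cube.
  y = -1: RHS = -14 is not a perfect cube.
  y = 2: RHS = 202 is not a perfect cube.
  y = -2: RHS = -182 is not a perfect cube.
  y = 3: RHS = 658 is not a perfect cube.
  y = -3: RHS = -638 is not a perfect cube.
Continuing the search up to |y| = 40 finds no solutions either.
No (x, y) in the scanned range satisfies the equation.

No integer solutions with |y| ≤ 40.
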